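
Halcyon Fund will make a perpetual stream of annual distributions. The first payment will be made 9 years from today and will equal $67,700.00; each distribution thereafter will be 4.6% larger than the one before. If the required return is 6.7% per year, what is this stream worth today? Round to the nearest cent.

Value at end of year 8: C₁ / (r − g) = $67,700.00 / (0.067 − 0.046) = $3,223,809.5238
Discount to today: PV = $3,223,809.5238 / (1 + 0.067)^8 = $3,223,809.5238 / 1.680023 = $1,918,907.40

$1918907.40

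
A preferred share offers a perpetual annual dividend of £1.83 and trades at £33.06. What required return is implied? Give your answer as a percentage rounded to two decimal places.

P = C/r ⇒ r = C/P = £1.83/£33.06 = 0.055354

5.54%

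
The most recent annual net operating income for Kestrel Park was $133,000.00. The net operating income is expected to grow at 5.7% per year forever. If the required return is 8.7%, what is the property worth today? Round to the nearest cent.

$4686033.33

D₁ = D₀ × (1 + g) = $133,000.00 × 1.057 = $140,581.0000
Growing perpetuity: P = D₁ / (r − g) = $140,581.0000 / (0.087 − 0.057) = $4,686,033.33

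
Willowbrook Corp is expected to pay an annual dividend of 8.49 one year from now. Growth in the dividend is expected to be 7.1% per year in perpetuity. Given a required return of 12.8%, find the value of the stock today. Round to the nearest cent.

148.95

Growing perpetuity: P = D₁ / (r − g) = 8.4900 / (0.128 − 0.071) = 148.95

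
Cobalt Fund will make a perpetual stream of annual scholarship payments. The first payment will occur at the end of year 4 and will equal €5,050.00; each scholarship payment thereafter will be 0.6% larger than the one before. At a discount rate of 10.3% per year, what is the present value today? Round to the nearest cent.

Value at end of year 3: C₁ / (r − g) = €5,050.00 / (0.103 − 0.006) = €52,061.8557
Discount to today: PV = €52,061.8557 / (1 + 0.103)^3 = €52,061.8557 / 1.341920 = €38,796.55

€38796.55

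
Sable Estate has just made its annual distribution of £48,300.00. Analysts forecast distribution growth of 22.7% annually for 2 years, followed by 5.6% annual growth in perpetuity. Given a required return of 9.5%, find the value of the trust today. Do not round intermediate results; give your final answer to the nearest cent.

D_1 = 59264.10000
D_2 = 72717.05070
Terminal value at year 2: TV = D_2×(1+g_2)/(r−g_2) = 76789.20554/0.039 = 1968953.98818
P_0 = D_1/(1+r)^1 + D_2/(1+r)^2 + TV/(1+r)^2
    = 54122.46575 + 60646.81779 + 1642129.22015 = 1756898.50369

£1756898.50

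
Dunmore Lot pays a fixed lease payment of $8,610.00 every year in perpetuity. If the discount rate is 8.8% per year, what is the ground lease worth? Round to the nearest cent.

Level perpetuity: PV = C / r = $8,610.00 / 0.088 = $97,840.91

$97840.91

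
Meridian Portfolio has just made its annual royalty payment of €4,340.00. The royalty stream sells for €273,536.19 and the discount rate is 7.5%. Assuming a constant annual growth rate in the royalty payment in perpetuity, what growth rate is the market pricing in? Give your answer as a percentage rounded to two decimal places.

5.82%

P = D₀(1+g)/(r−g) ⇒ P(r−g) = D₀(1+g) ⇒ g(P+D₀) = P·r − D₀
g = (P·r − D₀)/(P + D₀) = (€273,536.19×0.075 − €4,340.00) / (€273,536.19 + €4,340.00) = 0.058210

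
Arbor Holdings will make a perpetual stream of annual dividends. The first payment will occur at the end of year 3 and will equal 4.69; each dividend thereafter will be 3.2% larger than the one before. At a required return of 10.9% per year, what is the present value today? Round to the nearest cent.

Value at end of year 2: C₁ / (r − g) = 4.69 / (0.109 − 0.032) = 60.9091
Discount to today: PV = 60.9091 / (1 + 0.109)^2 = 60.9091 / 1.229881 = 49.52

49.52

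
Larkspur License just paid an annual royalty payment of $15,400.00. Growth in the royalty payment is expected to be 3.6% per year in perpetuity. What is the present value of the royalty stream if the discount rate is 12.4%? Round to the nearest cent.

$181300.00

D₁ = D₀ × (1 + g) = $15,400.00 × 1.036 = $15,954.4000
Growing perpetuity: P = D₁ / (r − g) = $15,954.4000 / (0.124 − 0.036) = $181,300.00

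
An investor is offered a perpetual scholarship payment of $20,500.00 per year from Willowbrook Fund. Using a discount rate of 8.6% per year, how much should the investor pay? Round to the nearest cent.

Level perpetuity: PV = C / r = $20,500.00 / 0.086 = $238,372.09

$238372.09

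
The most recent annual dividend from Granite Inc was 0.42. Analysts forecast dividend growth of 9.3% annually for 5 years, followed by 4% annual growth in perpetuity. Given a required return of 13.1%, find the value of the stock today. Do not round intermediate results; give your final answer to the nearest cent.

5.94

D_1 = 0.45906
D_2 = 0.50175
D_3 = 0.54842
D_4 = 0.59942
D_5 = 0.65516
Terminal value at year 5: TV = D_5×(1+g_2)/(r−g_2) = 0.68137/0.091 = 7.48759
P_0 = D_1/(1+r)^1 + D_2/(1+r)^2 + D_3/(1+r)^3 + D_4/(1+r)^4 + D_5/(1+r)^5 + TV/(1+r)^5
    = 0.40589 + 0.39225 + 0.37907 + 0.36634 + 0.35403 + 4.04603 = 5.94360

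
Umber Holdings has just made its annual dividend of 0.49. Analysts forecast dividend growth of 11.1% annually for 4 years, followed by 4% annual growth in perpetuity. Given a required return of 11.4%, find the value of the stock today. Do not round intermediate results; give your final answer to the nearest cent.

8.76

D_1 = 0.54439
D_2 = 0.60482
D_3 = 0.67195
D_4 = 0.74654
Terminal value at year 4: TV = D_4×(1+g_2)/(r−g_2) = 0.77640/0.074 = 10.49189
P_0 = D_1/(1+r)^1 + D_2/(1+r)^2 + D_3/(1+r)^3 + D_4/(1+r)^4 + TV/(1+r)^4
    = 0.48868 + 0.48736 + 0.48605 + 0.48474 + 6.81260 = 8.75944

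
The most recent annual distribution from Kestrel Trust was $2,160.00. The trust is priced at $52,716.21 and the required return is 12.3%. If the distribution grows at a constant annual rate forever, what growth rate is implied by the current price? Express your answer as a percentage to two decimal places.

7.88%

P = D₀(1+g)/(r−g) ⇒ P(r−g) = D₀(1+g) ⇒ g(P+D₀) = P·r − D₀
g = (P·r − D₀)/(P + D₀) = ($52,716.21×0.123 − $2,160.00) / ($52,716.21 + $2,160.00) = 0.078797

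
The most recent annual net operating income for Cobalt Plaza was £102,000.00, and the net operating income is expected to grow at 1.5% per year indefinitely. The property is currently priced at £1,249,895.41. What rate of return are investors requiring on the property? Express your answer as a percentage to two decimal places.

9.78%

D₁ = £102,000.00 × 1.015 = £103,530.0000
P = D₁/(r − g) ⇒ r = D₁/P + g = £103,530.0000/£1,249,895.41 + 0.015 = 0.082831 + 0.015 = 0.097831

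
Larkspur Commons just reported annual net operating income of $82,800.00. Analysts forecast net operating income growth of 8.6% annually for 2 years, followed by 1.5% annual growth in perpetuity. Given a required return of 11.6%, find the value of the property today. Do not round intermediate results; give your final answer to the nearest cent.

D_1 = 89920.80000
D_2 = 97653.98880
Terminal value at year 2: TV = D_2×(1+g_2)/(r−g_2) = 99118.79863/0.101 = 981374.24388
P_0 = D_1/(1+r)^1 + D_2/(1+r)^2 + TV/(1+r)^2
    = 80574.19355 + 78408.22060 + 787963.80111 = 946946.21527

$946946.22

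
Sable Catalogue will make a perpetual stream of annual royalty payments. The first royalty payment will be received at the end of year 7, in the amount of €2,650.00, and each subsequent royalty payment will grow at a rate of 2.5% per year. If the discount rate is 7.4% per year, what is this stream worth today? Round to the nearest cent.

Value at end of year 6: C₁ / (r − g) = €2,650.00 / (0.074 − 0.025) = €54,081.6327
Discount to today: PV = €54,081.6327 / (1 + 0.074)^6 = €54,081.6327 / 1.534708 = €35,239.04

€35239.04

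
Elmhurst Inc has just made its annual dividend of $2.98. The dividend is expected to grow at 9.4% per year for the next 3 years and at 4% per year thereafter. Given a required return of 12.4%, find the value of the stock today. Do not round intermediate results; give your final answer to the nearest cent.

D_1 = 3.26012
D_2 = 3.56657
D_3 = 3.90183
Terminal value at year 3: TV = D_3×(1+g_2)/(r−g_2) = 4.05790/0.084 = 48.30836
P_0 = D_1/(1+r)^1 + D_2/(1+r)^2 + D_3/(1+r)^3 + TV/(1+r)^3
    = 2.90046 + 2.82305 + 2.74770 + 34.01914 = 42.49035

$42.49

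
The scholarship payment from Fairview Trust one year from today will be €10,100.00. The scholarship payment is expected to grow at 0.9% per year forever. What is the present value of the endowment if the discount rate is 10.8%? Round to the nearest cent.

€102020.20

Growing perpetuity: P = D₁ / (r − g) = €10,100.0000 / (0.108 − 0.009) = €102,020.20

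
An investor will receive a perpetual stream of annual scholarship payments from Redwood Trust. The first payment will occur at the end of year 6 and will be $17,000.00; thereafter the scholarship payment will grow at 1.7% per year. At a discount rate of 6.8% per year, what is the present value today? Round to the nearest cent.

Value at end of year 5: C₁ / (r − g) = $17,000.00 / (0.068 − 0.017) = $333,333.3333
Discount to today: PV = $333,333.3333 / (1 + 0.068)^5 = $333,333.3333 / 1.389493 = $239,895.71

$239895.71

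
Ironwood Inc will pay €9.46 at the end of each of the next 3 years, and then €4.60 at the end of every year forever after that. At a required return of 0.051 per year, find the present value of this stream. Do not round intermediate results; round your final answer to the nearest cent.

PV of 3-year annuity: €9.46 × [1 − (1+0.051)^−3] / 0.051 = 25.71373
Perpetuity value at year 3: €4.60 / 0.051 = 90.19608
PV of perpetuity: 90.19608 / (1+0.051)^3 = 77.69257
Total PV = 25.71373 + 77.69257 = 103.40630

€103.41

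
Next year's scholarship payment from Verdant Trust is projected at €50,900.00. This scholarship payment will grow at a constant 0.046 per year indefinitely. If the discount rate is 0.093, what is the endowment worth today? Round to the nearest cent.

€1082978.72

Growing perpetuity: P = D₁ / (r − g) = €50,900.0000 / (0.093 − 0.046) = €1,082,978.72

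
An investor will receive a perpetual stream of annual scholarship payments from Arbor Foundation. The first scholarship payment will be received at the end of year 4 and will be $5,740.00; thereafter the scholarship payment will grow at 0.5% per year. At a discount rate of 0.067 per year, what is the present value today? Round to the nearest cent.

Value at end of year 3: C₁ / (r − g) = $5,740.00 / (0.067 − 0.005) = $92,580.6452
Discount to today: PV = $92,580.6452 / (1 + 0.067)^3 = $92,580.6452 / 1.214768 = $76,212.63

$76212.63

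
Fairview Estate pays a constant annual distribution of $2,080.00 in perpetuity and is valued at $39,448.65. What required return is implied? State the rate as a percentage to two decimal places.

P = C/r ⇒ r = C/P = $2,080.00/$39,448.65 = 0.052727

5.27%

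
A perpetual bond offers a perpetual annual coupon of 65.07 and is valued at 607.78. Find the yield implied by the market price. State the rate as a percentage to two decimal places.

P = C/r ⇒ r = C/P = 65.07/607.78 = 0.107062

10.71%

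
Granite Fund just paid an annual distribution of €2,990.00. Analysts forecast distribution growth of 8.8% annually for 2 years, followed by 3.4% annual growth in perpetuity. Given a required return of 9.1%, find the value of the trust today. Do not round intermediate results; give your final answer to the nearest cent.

D_1 = 3253.12000
D_2 = 3539.39456
Terminal value at year 2: TV = D_2×(1+g_2)/(r−g_2) = 3659.73398/0.057 = 64205.85921
P_0 = D_1/(1+r)^1 + D_2/(1+r)^2 + TV/(1+r)^2
    = 2981.77819 + 2973.57898 + 53941.76603 = 59897.12319

€59897.12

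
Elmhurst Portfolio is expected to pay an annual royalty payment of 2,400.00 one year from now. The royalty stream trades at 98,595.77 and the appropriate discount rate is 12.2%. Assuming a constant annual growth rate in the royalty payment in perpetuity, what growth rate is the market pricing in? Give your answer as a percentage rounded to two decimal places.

P = D₁/(r−g) ⇒ g = r − D₁/P = 0.122 − 2,400.00/98,595.77 = 0.097658

9.77%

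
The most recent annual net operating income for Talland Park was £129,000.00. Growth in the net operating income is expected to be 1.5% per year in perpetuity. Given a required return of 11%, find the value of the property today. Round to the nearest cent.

D₁ = D₀ × (1 + g) = £129,000.00 × 1.015 = £130,935.0000
Growing perpetuity: P = D₁ / (r − g) = £130,935.0000 / (0.11 − 0.015) = £1,378,263.16

£1378263.16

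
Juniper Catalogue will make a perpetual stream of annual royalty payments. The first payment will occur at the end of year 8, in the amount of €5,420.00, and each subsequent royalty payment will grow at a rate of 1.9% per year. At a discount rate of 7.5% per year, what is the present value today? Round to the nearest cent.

Value at end of year 7: C₁ / (r − g) = €5,420.00 / (0.075 − 0.019) = €96,785.7143
Discount to today: PV = €96,785.7143 / (1 + 0.075)^7 = €96,785.7143 / 1.659049 = €58,338.06

€58338.06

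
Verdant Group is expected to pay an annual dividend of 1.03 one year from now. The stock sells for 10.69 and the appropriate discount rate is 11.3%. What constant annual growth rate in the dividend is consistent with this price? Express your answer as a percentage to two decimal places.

P = D₁/(r−g) ⇒ g = r − D₁/P = 0.113 − 1.03/10.69 = 0.016648

1.66%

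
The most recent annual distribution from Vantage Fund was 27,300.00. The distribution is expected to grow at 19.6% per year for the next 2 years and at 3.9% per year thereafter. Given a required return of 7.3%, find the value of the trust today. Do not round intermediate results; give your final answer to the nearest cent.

D_1 = 32650.80000
D_2 = 39050.35680
Terminal value at year 2: TV = D_2×(1+g_2)/(r−g_2) = 40573.32072/0.034 = 1193332.96221
P_0 = D_1/(1+r)^1 + D_2/(1+r)^2 + TV/(1+r)^2
    = 30429.45014 + 33917.63501 + 1036483.02285 = 1100830.10800

1100830.11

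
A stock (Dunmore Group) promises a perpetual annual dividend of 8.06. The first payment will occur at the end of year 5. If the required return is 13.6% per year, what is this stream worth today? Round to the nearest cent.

Value at end of year 4: C / r = 8.06 / 0.136 = 59.2647
Discount to today: PV = 59.2647 / (1 + 0.136)^4 = 59.2647 / 1.665380 = 35.59

35.59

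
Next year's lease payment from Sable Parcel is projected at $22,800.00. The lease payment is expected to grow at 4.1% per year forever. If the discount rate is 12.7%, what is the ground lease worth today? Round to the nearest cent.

Growing perpetuity: P = D₁ / (r − g) = $22,800.0000 / (0.127 − 0.041) = $265,116.28

$265116.28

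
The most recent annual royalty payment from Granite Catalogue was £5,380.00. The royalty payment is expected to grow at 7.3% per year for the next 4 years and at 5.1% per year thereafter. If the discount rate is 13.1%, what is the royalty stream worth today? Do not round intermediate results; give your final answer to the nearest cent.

£76157.88

D_1 = 5772.74000
D_2 = 6194.15002
D_3 = 6646.32297
D_4 = 7131.50455
Terminal value at year 4: TV = D_4×(1+g_2)/(r−g_2) = 7495.21128/0.08 = 93690.14100
P_0 = D_1/(1+r)^1 + D_2/(1+r)^2 + D_3/(1+r)^3 + D_4/(1+r)^4 + TV/(1+r)^4
    = 5104.10256 + 4842.35371 + 4594.02788 + 4358.43671 + 57258.96227 = 76157.88314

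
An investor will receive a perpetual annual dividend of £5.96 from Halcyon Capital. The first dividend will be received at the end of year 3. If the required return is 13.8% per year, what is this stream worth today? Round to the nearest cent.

Value at end of year 2: C / r = £5.96 / 0.138 = £43.1884
Discount to today: PV = £43.1884 / (1 + 0.138)^2 = £43.1884 / 1.295044 = £33.35

£33.35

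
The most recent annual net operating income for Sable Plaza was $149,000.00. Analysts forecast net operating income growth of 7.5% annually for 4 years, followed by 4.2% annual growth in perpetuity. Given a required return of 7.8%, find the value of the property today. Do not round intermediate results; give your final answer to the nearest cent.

D_1 = 160175.00000
D_2 = 172188.12500
D_3 = 185102.23438
D_4 = 198984.90195
Terminal value at year 4: TV = D_4×(1+g_2)/(r−g_2) = 207342.26784/0.036 = 5759507.43987
P_0 = D_1/(1+r)^1 + D_2/(1+r)^2 + D_3/(1+r)^3 + D_4/(1+r)^4 + TV/(1+r)^4
    = 148585.34323 + 148171.84042 + 147759.48836 + 147348.28384 + 4264914.21571 = 4856779.17156

$4856779.17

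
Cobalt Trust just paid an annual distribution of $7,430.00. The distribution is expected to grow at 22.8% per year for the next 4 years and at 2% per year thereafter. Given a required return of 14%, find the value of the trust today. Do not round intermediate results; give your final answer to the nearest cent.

D_1 = 9124.04000
D_2 = 11204.32112
D_3 = 13758.90634
D_4 = 16895.93698
Terminal value at year 4: TV = D_4×(1+g_2)/(r−g_2) = 17233.85572/0.12 = 143615.46433
P_0 = D_1/(1+r)^1 + D_2/(1+r)^2 + D_3/(1+r)^3 + D_4/(1+r)^4 + TV/(1+r)^4
    = 8003.54386 + 8621.36128 + 9286.86987 + 10003.75105 + 85031.88395 = 120947.41002

$120947.41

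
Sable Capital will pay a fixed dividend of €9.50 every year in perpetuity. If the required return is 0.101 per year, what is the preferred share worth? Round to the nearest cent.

€94.06

Level perpetuity: PV = C / r = €9.50 / 0.101 = €94.06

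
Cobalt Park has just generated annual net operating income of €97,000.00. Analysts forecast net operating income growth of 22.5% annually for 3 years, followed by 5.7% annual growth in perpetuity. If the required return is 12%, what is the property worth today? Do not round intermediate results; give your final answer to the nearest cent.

D_1 = 118825.00000
D_2 = 145560.62500
D_3 = 178311.76562
Terminal value at year 3: TV = D_3×(1+g_2)/(r−g_2) = 188475.53627/0.063 = 2991675.17882
P_0 = D_1/(1+r)^1 + D_2/(1+r)^2 + D_3/(1+r)^3 + TV/(1+r)^3
    = 106093.75000 + 116040.03906 + 126918.79272 + 2129415.30016 = 2478467.88194

€2478467.88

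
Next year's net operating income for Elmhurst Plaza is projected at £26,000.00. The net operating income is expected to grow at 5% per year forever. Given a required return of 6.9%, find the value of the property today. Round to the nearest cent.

Growing perpetuity: P = D₁ / (r − g) = £26,000.0000 / (0.069 − 0.05) = £1,368,421.05

£1368421.05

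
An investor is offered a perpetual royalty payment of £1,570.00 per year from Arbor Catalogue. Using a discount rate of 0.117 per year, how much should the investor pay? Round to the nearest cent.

£13418.80

Level perpetuity: PV = C / r = £1,570.00 / 0.117 = £13,418.80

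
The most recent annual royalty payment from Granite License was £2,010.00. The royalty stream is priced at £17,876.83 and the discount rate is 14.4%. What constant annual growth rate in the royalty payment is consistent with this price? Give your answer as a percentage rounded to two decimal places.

2.84%

P = D₀(1+g)/(r−g) ⇒ P(r−g) = D₀(1+g) ⇒ g(P+D₀) = P·r − D₀
g = (P·r − D₀)/(P + D₀) = (£17,876.83×0.144 − £2,010.00) / (£17,876.83 + £2,010.00) = 0.028374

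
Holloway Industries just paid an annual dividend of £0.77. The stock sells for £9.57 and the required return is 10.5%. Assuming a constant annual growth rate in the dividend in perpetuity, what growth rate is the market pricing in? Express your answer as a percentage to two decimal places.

P = D₀(1+g)/(r−g) ⇒ P(r−g) = D₀(1+g) ⇒ g(P+D₀) = P·r − D₀
g = (P·r − D₀)/(P + D₀) = (£9.57×0.105 − £0.77) / (£9.57 + £0.77) = 0.022713

2.27%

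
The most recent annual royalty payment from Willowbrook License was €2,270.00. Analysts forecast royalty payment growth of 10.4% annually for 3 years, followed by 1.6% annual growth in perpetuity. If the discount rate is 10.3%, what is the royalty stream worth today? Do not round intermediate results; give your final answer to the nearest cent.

€33403.95

D_1 = 2506.08000
D_2 = 2766.71232
D_3 = 3054.45040
Terminal value at year 3: TV = D_3×(1+g_2)/(r−g_2) = 3103.32161/0.087 = 35670.36331
P_0 = D_1/(1+r)^1 + D_2/(1+r)^2 + D_3/(1+r)^3 + TV/(1+r)^3
    = 2272.05802 + 2274.11791 + 2276.17967 + 26581.59247 = 33403.94807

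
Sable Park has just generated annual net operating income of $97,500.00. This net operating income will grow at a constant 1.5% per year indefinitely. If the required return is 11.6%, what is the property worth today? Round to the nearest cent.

D₁ = D₀ × (1 + g) = $97,500.00 × 1.015 = $98,962.5000
Growing perpetuity: P = D₁ / (r − g) = $98,962.5000 / (0.116 − 0.015) = $979,826.73

$979826.73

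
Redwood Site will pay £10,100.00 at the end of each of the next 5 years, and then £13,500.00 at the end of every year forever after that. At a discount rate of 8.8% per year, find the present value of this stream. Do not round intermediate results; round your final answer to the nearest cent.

£140115.36

PV of 5-year annuity: £10,100.00 × [1 − (1+0.088)^−5] / 0.088 = 39490.19399
Perpetuity value at year 5: £13,500.00 / 0.088 = 153409.09091
PV of perpetuity: 153409.09091 / (1+0.088)^5 = 100625.16825
Total PV = 39490.19399 + 100625.16825 = 140115.36224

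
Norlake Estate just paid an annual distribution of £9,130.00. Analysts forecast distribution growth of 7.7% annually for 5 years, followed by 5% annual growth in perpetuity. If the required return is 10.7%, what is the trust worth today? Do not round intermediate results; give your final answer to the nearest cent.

D_1 = 9833.01000
D_2 = 10590.15177
D_3 = 11405.59346
D_4 = 12283.82415
D_5 = 13229.67861
Terminal value at year 5: TV = D_5×(1+g_2)/(r−g_2) = 13891.16254/0.057 = 243704.60601
P_0 = D_1/(1+r)^1 + D_2/(1+r)^2 + D_3/(1+r)^3 + D_4/(1+r)^4 + D_5/(1+r)^5 + TV/(1+r)^5
    = 8882.57453 + 8641.85435 + 8407.65775 + 8179.80795 + 7958.13294 + 146597.18570 = 188667.21322

£188667.21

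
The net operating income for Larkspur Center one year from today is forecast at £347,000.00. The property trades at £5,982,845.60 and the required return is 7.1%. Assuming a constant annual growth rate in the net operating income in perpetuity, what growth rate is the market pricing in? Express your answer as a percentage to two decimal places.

P = D₁/(r−g) ⇒ g = r − D₁/P = 0.071 − £347,000.00/£5,982,845.60 = 0.013001

1.30%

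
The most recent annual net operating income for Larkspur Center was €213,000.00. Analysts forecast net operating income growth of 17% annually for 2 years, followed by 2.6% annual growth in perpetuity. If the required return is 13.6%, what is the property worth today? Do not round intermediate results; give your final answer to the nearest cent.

€2552727.27

D_1 = 249210.00000
D_2 = 291575.70000
Terminal value at year 2: TV = D_2×(1+g_2)/(r−g_2) = 299156.66820/0.11 = 2719606.07455
P_0 = D_1/(1+r)^1 + D_2/(1+r)^2 + TV/(1+r)^2
    = 219375.00000 + 225940.80106 + 2107411.47167 = 2552727.27273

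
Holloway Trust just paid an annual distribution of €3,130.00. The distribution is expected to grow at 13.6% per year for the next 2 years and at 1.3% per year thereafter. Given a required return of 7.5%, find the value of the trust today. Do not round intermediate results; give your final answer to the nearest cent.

D_1 = 3555.68000
D_2 = 4039.25248
Terminal value at year 2: TV = D_2×(1+g_2)/(r−g_2) = 4091.76276/0.062 = 65996.17358
P_0 = D_1/(1+r)^1 + D_2/(1+r)^2 + TV/(1+r)^2
    = 3307.60930 + 3495.29690 + 57108.64128 = 63911.54749

€63911.55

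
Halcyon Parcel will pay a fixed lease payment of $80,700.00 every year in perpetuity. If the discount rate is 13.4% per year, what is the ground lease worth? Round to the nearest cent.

Level perpetuity: PV = C / r = $80,700.00 / 0.134 = $602,238.81

$602238.81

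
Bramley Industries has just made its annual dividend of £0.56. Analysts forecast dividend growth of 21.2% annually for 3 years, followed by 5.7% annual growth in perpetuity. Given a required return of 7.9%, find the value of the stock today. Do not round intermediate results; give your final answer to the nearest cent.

D_1 = 0.67872
D_2 = 0.82261
D_3 = 0.99700
Terminal value at year 3: TV = D_3×(1+g_2)/(r−g_2) = 1.05383/0.022 = 47.90140
P_0 = D_1/(1+r)^1 + D_2/(1+r)^2 + D_3/(1+r)^3 + TV/(1+r)^3
    = 0.62903 + 0.70656 + 0.79365 + 38.13150 = 40.26074

£40.26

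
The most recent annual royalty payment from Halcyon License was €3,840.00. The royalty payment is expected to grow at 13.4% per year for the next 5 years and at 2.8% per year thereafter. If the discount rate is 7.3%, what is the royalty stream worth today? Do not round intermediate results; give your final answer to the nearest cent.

€138392.34

D_1 = 4354.56000
D_2 = 4938.07104
D_3 = 5599.77256
D_4 = 6350.14208
D_5 = 7201.06112
Terminal value at year 5: TV = D_5×(1+g_2)/(r−g_2) = 7402.69083/0.045 = 164504.24073
P_0 = D_1/(1+r)^1 + D_2/(1+r)^2 + D_3/(1+r)^3 + D_4/(1+r)^4 + D_5/(1+r)^5 + TV/(1+r)^5
    = 4058.30382 + 4289.01820 + 4532.84869 + 4790.54093 + 5062.88295 + 115658.74838 = 138392.34298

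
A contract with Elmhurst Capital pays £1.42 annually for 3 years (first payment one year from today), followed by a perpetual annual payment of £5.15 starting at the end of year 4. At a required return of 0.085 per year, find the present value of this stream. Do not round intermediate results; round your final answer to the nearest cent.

PV of 3-year annuity: £1.42 × [1 − (1+0.085)^−3] / 0.085 = 3.62671
Perpetuity value at year 3: £5.15 / 0.085 = 60.58824
PV of perpetuity: 60.58824 / (1+0.085)^3 = 47.43502
Total PV = 3.62671 + 47.43502 = 51.06173

£51.06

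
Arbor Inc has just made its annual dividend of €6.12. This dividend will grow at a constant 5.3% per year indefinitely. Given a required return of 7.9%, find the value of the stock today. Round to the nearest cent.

D₁ = D₀ × (1 + g) = €6.12 × 1.053 = €6.4444
Growing perpetuity: P = D₁ / (r − g) = €6.4444 / (0.079 − 0.053) = €247.86

€247.86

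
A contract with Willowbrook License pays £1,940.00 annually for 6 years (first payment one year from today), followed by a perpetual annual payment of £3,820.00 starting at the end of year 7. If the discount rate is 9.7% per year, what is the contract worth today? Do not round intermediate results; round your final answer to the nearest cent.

£31121.06

PV of 6-year annuity: £1,940.00 × [1 − (1+0.097)^−6] / 0.097 = 8524.00817
Perpetuity value at year 6: £3,820.00 / 0.097 = 39381.44330
PV of perpetuity: 39381.44330 / (1+0.097)^6 = 22597.05607
Total PV = 8524.00817 + 22597.05607 = 31121.06424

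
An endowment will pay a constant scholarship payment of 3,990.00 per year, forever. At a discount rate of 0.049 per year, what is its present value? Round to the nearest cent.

Level perpetuity: PV = C / r = 3,990.00 / 0.049 = 81,428.57

81428.57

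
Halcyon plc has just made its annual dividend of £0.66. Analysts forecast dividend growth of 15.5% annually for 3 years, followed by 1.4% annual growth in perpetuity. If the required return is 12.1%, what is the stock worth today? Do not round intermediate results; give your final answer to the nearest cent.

£8.94

D_1 = 0.76230
D_2 = 0.88046
D_3 = 1.01693
Terminal value at year 3: TV = D_3×(1+g_2)/(r−g_2) = 1.03116/0.107 = 9.63705
P_0 = D_1/(1+r)^1 + D_2/(1+r)^2 + D_3/(1+r)^3 + TV/(1+r)^3
    = 0.68002 + 0.70064 + 0.72189 + 6.84112 = 8.94367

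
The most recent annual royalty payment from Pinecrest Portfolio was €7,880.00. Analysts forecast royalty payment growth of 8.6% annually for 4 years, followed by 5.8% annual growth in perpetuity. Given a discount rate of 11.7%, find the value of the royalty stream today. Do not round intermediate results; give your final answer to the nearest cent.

€155653.13

D_1 = 8557.68000
D_2 = 9293.64048
D_3 = 10092.89356
D_4 = 10960.88241
Terminal value at year 4: TV = D_4×(1+g_2)/(r−g_2) = 11596.61359/0.059 = 196552.77266
P_0 = D_1/(1+r)^1 + D_2/(1+r)^2 + D_3/(1+r)^3 + D_4/(1+r)^4 + TV/(1+r)^4
    = 7661.30707 + 7448.68351 + 7241.96087 + 7040.97538 + 126260.20267 = 155653.12950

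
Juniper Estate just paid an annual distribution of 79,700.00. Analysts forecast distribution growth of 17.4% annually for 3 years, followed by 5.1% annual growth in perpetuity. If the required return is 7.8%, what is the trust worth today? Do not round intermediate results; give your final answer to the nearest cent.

4291509.42

D_1 = 93567.80000
D_2 = 109848.59720
D_3 = 128962.25311
Terminal value at year 3: TV = D_3×(1+g_2)/(r−g_2) = 135539.32802/0.027 = 5019975.11191
P_0 = D_1/(1+r)^1 + D_2/(1+r)^2 + D_3/(1+r)^3 + TV/(1+r)^3
    = 86797.58813 + 94527.24347 + 102945.25402 + 4007239.33239 = 4291509.41801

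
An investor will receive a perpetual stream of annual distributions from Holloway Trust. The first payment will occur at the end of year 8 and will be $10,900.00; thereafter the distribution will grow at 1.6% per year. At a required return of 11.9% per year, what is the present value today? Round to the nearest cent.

Value at end of year 7: C₁ / (r − g) = $10,900.00 / (0.119 − 0.016) = $105,825.2427
Discount to today: PV = $105,825.2427 / (1 + 0.119)^7 = $105,825.2427 / 2.196902 = $48,170.22

$48170.22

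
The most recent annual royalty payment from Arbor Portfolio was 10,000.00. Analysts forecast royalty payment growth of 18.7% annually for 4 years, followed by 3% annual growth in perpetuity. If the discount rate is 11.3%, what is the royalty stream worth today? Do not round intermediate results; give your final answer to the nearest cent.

D_1 = 11870.00000
D_2 = 14089.69000
D_3 = 16724.46203
D_4 = 19851.93643
Terminal value at year 4: TV = D_4×(1+g_2)/(r−g_2) = 20447.49452/0.083 = 246355.35569
P_0 = D_1/(1+r)^1 + D_2/(1+r)^2 + D_3/(1+r)^3 + D_4/(1+r)^4 + TV/(1+r)^4
    = 10664.86972 + 11373.94462 + 12130.16376 + 12936.66162 + 160539.29476 = 207644.93447

207644.93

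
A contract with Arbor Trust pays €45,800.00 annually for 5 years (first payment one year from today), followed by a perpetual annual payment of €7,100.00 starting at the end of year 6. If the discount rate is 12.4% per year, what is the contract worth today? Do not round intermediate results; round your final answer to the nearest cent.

PV of 5-year annuity: €45,800.00 × [1 − (1+0.124)^−5] / 0.124 = 163475.75027
Perpetuity value at year 5: €7,100.00 / 0.124 = 57258.06452
PV of perpetuity: 57258.06452 / (1+0.124)^5 = 31915.75388
Total PV = 163475.75027 + 31915.75388 = 195391.50416

€195391.50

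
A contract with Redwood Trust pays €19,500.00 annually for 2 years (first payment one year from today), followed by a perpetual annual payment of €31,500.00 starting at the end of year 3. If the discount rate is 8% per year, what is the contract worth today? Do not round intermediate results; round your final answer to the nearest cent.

PV of 2-year annuity: €19,500.00 × [1 − (1+0.08)^−2] / 0.08 = 34773.66255
Perpetuity value at year 2: €31,500.00 / 0.08 = 393750.00000
PV of perpetuity: 393750.00000 / (1+0.08)^2 = 337577.16049
Total PV = 34773.66255 + 337577.16049 = 372350.82305

€372350.82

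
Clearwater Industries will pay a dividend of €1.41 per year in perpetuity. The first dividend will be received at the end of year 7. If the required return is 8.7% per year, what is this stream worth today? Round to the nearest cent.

€9.82

Value at end of year 6: C / r = €1.41 / 0.087 = €16.2069
Discount to today: PV = €16.2069 / (1 + 0.087)^6 = €16.2069 / 1.649595 = €9.82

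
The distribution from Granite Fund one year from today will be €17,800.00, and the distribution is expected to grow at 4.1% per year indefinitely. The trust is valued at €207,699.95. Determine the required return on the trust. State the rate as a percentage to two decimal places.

P = D₁/(r − g) ⇒ r = D₁/P + g = €17,800.0000/€207,699.95 + 0.041 = 0.085701 + 0.041 = 0.126701

12.67%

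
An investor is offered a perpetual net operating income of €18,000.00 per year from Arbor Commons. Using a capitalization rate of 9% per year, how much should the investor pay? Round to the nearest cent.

Level perpetuity: PV = C / r = €18,000.00 / 0.09 = €200,000.00

€200000.00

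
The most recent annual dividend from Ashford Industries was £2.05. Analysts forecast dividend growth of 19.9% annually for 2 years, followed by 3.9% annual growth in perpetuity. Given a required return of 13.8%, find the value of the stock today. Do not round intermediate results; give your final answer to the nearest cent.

D_1 = 2.45795
D_2 = 2.94708
Terminal value at year 2: TV = D_2×(1+g_2)/(r−g_2) = 3.06202/0.099 = 30.92948
P_0 = D_1/(1+r)^1 + D_2/(1+r)^2 + TV/(1+r)^2
    = 2.15989 + 2.27566 + 23.88295 = 28.31850

£28.32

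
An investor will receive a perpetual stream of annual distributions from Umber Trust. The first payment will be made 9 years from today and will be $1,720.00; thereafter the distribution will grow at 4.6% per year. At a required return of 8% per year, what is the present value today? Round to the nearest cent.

$27331.25

Value at end of year 8: C₁ / (r − g) = $1,720.00 / (0.08 − 0.046) = $50,588.2353
Discount to today: PV = $50,588.2353 / (1 + 0.08)^8 = $50,588.2353 / 1.850930 = $27,331.25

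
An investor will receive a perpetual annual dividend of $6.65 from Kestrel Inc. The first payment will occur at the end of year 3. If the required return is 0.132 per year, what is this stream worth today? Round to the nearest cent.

$39.31

Value at end of year 2: C / r = $6.65 / 0.132 = $50.3788
Discount to today: PV = $50.3788 / (1 + 0.132)^2 = $50.3788 / 1.281424 = $39.31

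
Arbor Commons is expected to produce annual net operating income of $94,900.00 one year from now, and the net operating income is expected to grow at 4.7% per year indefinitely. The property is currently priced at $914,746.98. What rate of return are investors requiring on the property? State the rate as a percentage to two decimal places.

15.07%

P = D₁/(r − g) ⇒ r = D₁/P + g = $94,900.0000/$914,746.98 + 0.047 = 0.103745 + 0.047 = 0.150745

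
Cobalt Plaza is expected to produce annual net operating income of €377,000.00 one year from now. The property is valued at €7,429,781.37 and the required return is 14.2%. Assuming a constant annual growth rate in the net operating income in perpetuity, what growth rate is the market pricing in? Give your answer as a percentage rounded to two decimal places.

9.13%

P = D₁/(r−g) ⇒ g = r − D₁/P = 0.142 − €377,000.00/€7,429,781.37 = 0.091258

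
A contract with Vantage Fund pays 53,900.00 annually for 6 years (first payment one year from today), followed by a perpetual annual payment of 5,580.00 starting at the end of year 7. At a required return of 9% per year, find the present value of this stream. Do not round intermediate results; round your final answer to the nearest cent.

278759.59

PV of 6-year annuity: 53,900.00 × [1 − (1+0.09)^−6] / 0.09 = 241791.01201
Perpetuity value at year 6: 5,580.00 / 0.09 = 62000.00000
PV of perpetuity: 62000.00000 / (1+0.09)^6 = 36968.57427
Total PV = 241791.01201 + 36968.57427 = 278759.58628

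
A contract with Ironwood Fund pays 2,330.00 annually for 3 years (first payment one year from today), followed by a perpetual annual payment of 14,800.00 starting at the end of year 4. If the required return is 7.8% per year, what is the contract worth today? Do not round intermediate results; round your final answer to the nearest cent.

157490.86

PV of 3-year annuity: 2,330.00 × [1 − (1+0.078)^−3] / 0.078 = 6026.37160
Perpetuity value at year 3: 14,800.00 / 0.078 = 189743.58974
PV of perpetuity: 189743.58974 / (1+0.078)^3 = 151464.49115
Total PV = 6026.37160 + 151464.49115 = 157490.86275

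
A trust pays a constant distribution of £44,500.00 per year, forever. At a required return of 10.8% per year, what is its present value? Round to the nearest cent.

£412037.04

Level perpetuity: PV = C / r = £44,500.00 / 0.108 = £412,037.04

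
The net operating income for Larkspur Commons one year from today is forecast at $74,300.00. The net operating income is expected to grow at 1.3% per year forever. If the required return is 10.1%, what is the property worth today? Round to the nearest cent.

$844318.18

Growing perpetuity: P = D₁ / (r − g) = $74,300.0000 / (0.101 − 0.013) = $844,318.18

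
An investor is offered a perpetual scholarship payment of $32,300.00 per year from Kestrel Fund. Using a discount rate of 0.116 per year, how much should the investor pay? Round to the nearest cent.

$278448.28

Level perpetuity: PV = C / r = $32,300.00 / 0.116 = $278,448.28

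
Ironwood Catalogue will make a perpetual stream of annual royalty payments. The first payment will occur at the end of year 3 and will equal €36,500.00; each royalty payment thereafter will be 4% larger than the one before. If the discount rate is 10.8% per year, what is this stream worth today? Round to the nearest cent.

€437224.44

Value at end of year 2: C₁ / (r − g) = €36,500.00 / (0.108 − 0.04) = €536,764.7059
Discount to today: PV = €536,764.7059 / (1 + 0.108)^2 = €536,764.7059 / 1.227664 = €437,224.44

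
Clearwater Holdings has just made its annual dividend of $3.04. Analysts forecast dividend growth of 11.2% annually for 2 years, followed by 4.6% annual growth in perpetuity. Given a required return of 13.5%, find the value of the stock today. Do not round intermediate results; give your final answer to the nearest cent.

D_1 = 3.38048
D_2 = 3.75909
Terminal value at year 2: TV = D_2×(1+g_2)/(r−g_2) = 3.93201/0.089 = 44.17991
P_0 = D_1/(1+r)^1 + D_2/(1+r)^2 + TV/(1+r)^2
    = 2.97840 + 2.91804 + 34.29518 = 40.19162

$40.19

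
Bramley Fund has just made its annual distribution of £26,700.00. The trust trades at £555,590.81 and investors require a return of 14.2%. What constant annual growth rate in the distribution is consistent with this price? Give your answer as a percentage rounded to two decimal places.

8.96%

P = D₀(1+g)/(r−g) ⇒ P(r−g) = D₀(1+g) ⇒ g(P+D₀) = P·r − D₀
g = (P·r − D₀)/(P + D₀) = (£555,590.81×0.142 − £26,700.00) / (£555,590.81 + £26,700.00) = 0.089635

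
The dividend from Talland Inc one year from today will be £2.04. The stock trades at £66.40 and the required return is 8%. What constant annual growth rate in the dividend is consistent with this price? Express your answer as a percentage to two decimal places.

P = D₁/(r−g) ⇒ g = r − D₁/P = 0.08 − £2.04/£66.40 = 0.049277

4.93%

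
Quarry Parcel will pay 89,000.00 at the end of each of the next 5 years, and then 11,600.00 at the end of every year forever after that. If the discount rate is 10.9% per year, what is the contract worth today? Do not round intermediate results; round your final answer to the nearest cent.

PV of 5-year annuity: 89,000.00 × [1 − (1+0.109)^−5] / 0.109 = 329763.96571
Perpetuity value at year 5: 11,600.00 / 0.109 = 106422.01835
PV of perpetuity: 106422.01835 / (1+0.109)^5 = 63441.54641
Total PV = 329763.96571 + 63441.54641 = 393205.51213

393205.51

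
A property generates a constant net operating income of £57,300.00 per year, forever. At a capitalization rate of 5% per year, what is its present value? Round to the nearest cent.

Level perpetuity: PV = C / r = £57,300.00 / 0.05 = £1,146,000.00

£1146000.00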